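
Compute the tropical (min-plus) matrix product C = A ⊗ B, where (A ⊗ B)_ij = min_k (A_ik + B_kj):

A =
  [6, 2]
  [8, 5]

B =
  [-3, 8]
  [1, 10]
A ⊗ B =
  [3, 12]
  [5, 15]

Apply the min-plus product entry-by-entry:
  C[0][0] = min over k of (A[0][0] + B[0][0] = 6 + -3 = 3, A[0][1] + B[1][0] = 2 + 1 = 3) = 3 (attained at k = 0)
  C[0][1] = min over k of (A[0][0] + B[0][1] = 6 + 8 = 14, A[0][1] + B[1][1] = 2 + 10 = 12) = 12 (attained at k = 1)
  C[1][0] = min over k of (A[1][0] + B[0][0] = 8 + -3 = 5, A[1][1] + B[1][0] = 5 + 1 = 6) = 5 (attained at k = 0)
  C[1][1] = min over k of (A[1][0] + B[0][1] = 8 + 8 = 16, A[1][1] + B[1][1] = 5 + 10 = 15) = 15 (attained at k = 1)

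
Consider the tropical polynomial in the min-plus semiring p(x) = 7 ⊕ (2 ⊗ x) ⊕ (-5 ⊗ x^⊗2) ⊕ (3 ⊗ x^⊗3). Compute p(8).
p(8) = 7

A tropical monomial a ⊗ x^⊗i evaluates to a + i · x. Evaluating each term at x = 8:
  Term 0 contributes 7 + 0 · 8 = 7
  Term 1 contributes 2 + 1 · 8 = 10
  Term 2 contributes -5 + 2 · 8 = 11
  Term 3 contributes 3 + 3 · 8 = 27
p(8) = ⊕ of these = min[7, 10, 11, 27] = 7.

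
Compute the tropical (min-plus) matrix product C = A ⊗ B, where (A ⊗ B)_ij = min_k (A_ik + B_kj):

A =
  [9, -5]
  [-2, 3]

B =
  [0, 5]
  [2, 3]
A ⊗ B =
  [-3, -2]
  [-2, 3]

Apply the min-plus product entry-by-entry:
  C[0][0] = min over k of (A[0][0] + B[0][0] = 9 + 0 = 9, A[0][1] + B[1][0] = -5 + 2 = -3) = -3 (attained at k = 1)
  C[0][1] = min over k of (A[0][0] + B[0][1] = 9 + 5 = 14, A[0][1] + B[1][1] = -5 + 3 = -2) = -2 (attained at k = 1)
  C[1][0] = min over k of (A[1][0] + B[0][0] = -2 + 0 = -2, A[1][1] + B[1][0] = 3 + 2 = 5) = -2 (attained at k = 0)
  C[1][1] = min over k of (A[1][0] + B[0][1] = -2 + 5 = 3, A[1][1] + B[1][1] = 3 + 3 = 6) = 3 (attained at k = 0)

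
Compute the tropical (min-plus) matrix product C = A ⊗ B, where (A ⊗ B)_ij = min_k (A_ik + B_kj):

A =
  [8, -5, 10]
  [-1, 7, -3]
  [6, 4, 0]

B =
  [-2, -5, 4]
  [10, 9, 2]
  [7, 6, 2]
A ⊗ B =
  [5, 3, -3]
  [-3, -6, -1]
  [4, 1, 2]

Apply the min-plus product entry-by-entry:
  C[0][0] = min over k of (A[0][0] + B[0][0] = 8 + -2 = 6, A[0][1] + B[1][0] = -5 + 10 = 5, A[0][2] + B[2][0] = 10 + 7 = 17) = 5 (attained at k = 1)
  C[0][1] = min over k of (A[0][0] + B[0][1] = 8 + -5 = 3, A[0][1] + B[1][1] = -5 + 9 = 4, A[0][2] + B[2][1] = 10 + 6 = 16) = 3 (attained at k = 0)
  C[0][2] = min over k of (A[0][0] + B[0][2] = 8 + 4 = 12, A[0][1] + B[1][2] = -5 + 2 = -3, A[0][2] + B[2][2] = 10 + 2 = 12) = -3 (attained at k = 1)
  C[1][0] = min over k of (A[1][0] + B[0][0] = -1 + -2 = -3, A[1][1] + B[1][0] = 7 + 10 = 17, A[1][2] + B[2][0] = -3 + 7 = 4) = -3 (attained at k = 0)
  C[1][1] = min over k of (A[1][0] + B[0][1] = -1 + -5 = -6, A[1][1] + B[1][1] = 7 + 9 = 16, A[1][2] + B[2][1] = -3 + 6 = 3) = -6 (attained at k = 0)
  C[1][2] = min over k of (A[1][0] + B[0][2] = -1 + 4 = 3, A[1][1] + B[1][2] = 7 + 2 = 9, A[1][2] + B[2][2] = -3 + 2 = -1) = -1 (attained at k = 2)
  C[2][0] = min over k of (A[2][0] + B[0][0] = 6 + -2 = 4, A[2][1] + B[1][0] = 4 + 10 = 14, A[2][2] + B[2][0] = 0 + 7 = 7) = 4 (attained at k = 0)
  C[2][1] = min over k of (A[2][0] + B[0][1] = 6 + -5 = 1, A[2][1] + B[1][1] = 4 + 9 = 13, A[2][2] + B[2][1] = 0 + 6 = 6) = 1 (attained at k = 0)
  C[2][2] = min over k of (A[2][0] + B[0][2] = 6 + 4 = 10, A[2][1] + B[1][2] = 4 + 2 = 6, A[2][2] + B[2][2] = 0 + 2 = 2) = 2 (attained at k = 2)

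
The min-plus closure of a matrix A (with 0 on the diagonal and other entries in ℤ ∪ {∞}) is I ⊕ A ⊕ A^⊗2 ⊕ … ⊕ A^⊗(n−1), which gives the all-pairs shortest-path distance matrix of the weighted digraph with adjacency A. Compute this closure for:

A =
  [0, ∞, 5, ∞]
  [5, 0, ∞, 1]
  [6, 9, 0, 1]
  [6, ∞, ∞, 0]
Closure =
  [0, 14, 5, 6]
  [5, 0, 10, 1]
  [6, 9, 0, 1]
  [6, 20, 11, 0]

This is the Floyd-Warshall all-pairs shortest-path computation. For each intermediate vertex k = 0, 1, …, 3, update dist[i][j] ← min(dist[i][j], dist[i][k] + dist[k][j]). The final matrix gives, for each (i, j), the minimum total weight of any directed path from i to j (possibly empty when i = j).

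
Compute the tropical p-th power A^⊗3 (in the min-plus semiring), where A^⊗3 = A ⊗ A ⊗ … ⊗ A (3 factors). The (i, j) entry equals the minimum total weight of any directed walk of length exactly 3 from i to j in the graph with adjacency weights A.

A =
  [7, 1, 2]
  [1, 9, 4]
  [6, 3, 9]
A^⊗3 =
  [6, 3, 4]
  [3, 6, 6]
  [8, 5, 6]

Each entry (A^⊗3)_ij equals the minimum over all length-3 walks i = v_0 → v_1 → … → v_3 = j of Σ_t A[v_t][v_{t+1}]. For example, for (i, j) = (0, 2) we minimise over 9 possible intermediate vertex sequences; the minimum is 4, attained along the walk 0 → 1 → 0 → 2.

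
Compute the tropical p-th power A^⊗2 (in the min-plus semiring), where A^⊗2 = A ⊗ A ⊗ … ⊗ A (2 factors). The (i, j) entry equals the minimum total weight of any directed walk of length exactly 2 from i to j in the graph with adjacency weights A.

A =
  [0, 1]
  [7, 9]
A^⊗2 =
  [0, 1]
  [7, 8]

Each entry (A^⊗2)_ij equals the minimum over all length-2 walks i = v_0 → v_1 → … → v_2 = j of Σ_t A[v_t][v_{t+1}]. For example, for (i, j) = (0, 1) we minimise over 2 possible intermediate vertex sequences; the minimum is 1, attained along the walk 0 → 0 → 1.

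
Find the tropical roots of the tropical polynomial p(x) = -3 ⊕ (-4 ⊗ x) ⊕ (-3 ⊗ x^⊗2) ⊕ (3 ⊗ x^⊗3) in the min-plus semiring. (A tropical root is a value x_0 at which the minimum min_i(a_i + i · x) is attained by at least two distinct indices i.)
Roots: {-6, -1, 1}

Each tropical root is a break point of the lower envelope of the lines y = a_i + i · x (there are 4 lines, with slopes 0, 1, ..., 3). Only the lines that attain the minimum somewhere contribute to roots; other lines are dominated. Here the surviving (envelope) indices are i = 3, i = 2, i = 1, i = 0.
Intersections between consecutive envelope lines give the roots: for adjacent envelope indices i < j the intersection is x = (a_i − a_j) / (j − i). Reading off the sorted break points: {-6, -1, 1}.
Verification: at each break x_0, at least two indices attain the minimum of min_i(a_i + i · x_0).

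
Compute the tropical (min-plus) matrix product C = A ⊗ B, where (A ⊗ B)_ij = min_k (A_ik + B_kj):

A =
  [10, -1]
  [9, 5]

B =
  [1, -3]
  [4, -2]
A ⊗ B =
  [3, -3]
  [9, 3]

Apply the min-plus product entry-by-entry:
  C[0][0] = min over k of (A[0][0] + B[0][0] = 10 + 1 = 11, A[0][1] + B[1][0] = -1 + 4 = 3) = 3 (attained at k = 1)
  C[0][1] = min over k of (A[0][0] + B[0][1] = 10 + -3 = 7, A[0][1] + B[1][1] = -1 + -2 = -3) = -3 (attained at k = 1)
  C[1][0] = min over k of (A[1][0] + B[0][0] = 9 + 1 = 10, A[1][1] + B[1][0] = 5 + 4 = 9) = 9 (attained at k = 1)
  C[1][1] = min over k of (A[1][0] + B[0][1] = 9 + -3 = 6, A[1][1] + B[1][1] = 5 + -2 = 3) = 3 (attained at k = 1)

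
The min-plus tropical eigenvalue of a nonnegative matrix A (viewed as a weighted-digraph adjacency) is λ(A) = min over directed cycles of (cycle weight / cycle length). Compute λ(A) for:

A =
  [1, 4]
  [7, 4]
λ(A) = 1

Enumerate directed cycles and compute their means (weight / length). Sample:
  cycle 0 → 0: weight = 1, length = 1, mean = 1/1 ≈ 1.000
  cycle 1 → 1: weight = 4, length = 1, mean = 4/1 ≈ 4.000
  cycle 0 → 1 → 0: weight = 11, length = 2, mean = 11/2 ≈ 5.500
  cycle 1 → 0 → 1: weight = 11, length = 2, mean = 11/2 ≈ 5.500
Minimum mean = 1.000, attained e.g. along the cycle 0 → 0 with weight 1 and length 1. So λ(A) = 1/1 = 1.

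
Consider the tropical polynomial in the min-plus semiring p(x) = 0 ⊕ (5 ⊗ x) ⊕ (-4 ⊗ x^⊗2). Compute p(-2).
p(-2) = -8

A tropical monomial a ⊗ x^⊗i evaluates to a + i · x. Evaluating each term at x = -2:
  Term 0 contributes 0 + 0 · -2 = 0
  Term 1 contributes 5 + 1 · -2 = 3
  Term 2 contributes -4 + 2 · -2 = -8
p(-2) = ⊕ of these = min[0, 3, -8] = -8.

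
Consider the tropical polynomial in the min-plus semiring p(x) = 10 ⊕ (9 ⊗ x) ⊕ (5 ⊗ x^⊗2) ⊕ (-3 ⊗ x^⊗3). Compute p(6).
p(6) = 10

A tropical monomial a ⊗ x^⊗i evaluates to a + i · x. Evaluating each term at x = 6:
  Term 0 contributes 10 + 0 · 6 = 10
  Term 1 contributes 9 + 1 · 6 = 15
  Term 2 contributes 5 + 2 · 6 = 17
  Term 3 contributes -3 + 3 · 6 = 15
p(6) = ⊕ of these = min[10, 15, 17, 15] = 10.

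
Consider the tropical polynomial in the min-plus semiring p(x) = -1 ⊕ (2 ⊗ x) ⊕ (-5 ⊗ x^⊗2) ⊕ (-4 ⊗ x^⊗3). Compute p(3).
p(3) = -1

A tropical monomial a ⊗ x^⊗i evaluates to a + i · x. Evaluating each term at x = 3:
  Term 0 contributes -1 + 0 · 3 = -1
  Term 1 contributes 2 + 1 · 3 = 5
  Term 2 contributes -5 + 2 · 3 = 1
  Term 3 contributes -4 + 3 · 3 = 5
p(3) = ⊕ of these = min[-1, 5, 1, 5] = -1.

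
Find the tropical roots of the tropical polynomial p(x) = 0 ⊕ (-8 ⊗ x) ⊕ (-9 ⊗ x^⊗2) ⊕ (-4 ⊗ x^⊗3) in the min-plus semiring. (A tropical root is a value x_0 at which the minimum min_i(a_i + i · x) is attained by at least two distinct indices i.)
Roots: {-5, 1, 8}

Each tropical root is a break point of the lower envelope of the lines y = a_i + i · x (there are 4 lines, with slopes 0, 1, ..., 3). Only the lines that attain the minimum somewhere contribute to roots; other lines are dominated. Here the surviving (envelope) indices are i = 3, i = 2, i = 1, i = 0.
Intersections between consecutive envelope lines give the roots: for adjacent envelope indices i < j the intersection is x = (a_i − a_j) / (j − i). Reading off the sorted break points: {-5, 1, 8}.
Verification: at each break x_0, at least two indices attain the minimum of min_i(a_i + i · x_0).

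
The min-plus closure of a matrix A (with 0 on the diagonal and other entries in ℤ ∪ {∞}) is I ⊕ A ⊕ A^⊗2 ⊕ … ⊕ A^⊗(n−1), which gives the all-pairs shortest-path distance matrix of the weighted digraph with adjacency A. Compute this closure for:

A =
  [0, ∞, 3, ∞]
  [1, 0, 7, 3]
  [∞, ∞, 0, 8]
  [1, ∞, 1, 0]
Closure =
  [0, ∞, 3, 11]
  [1, 0, 4, 3]
  [9, ∞, 0, 8]
  [1, ∞, 1, 0]

This is the Floyd-Warshall all-pairs shortest-path computation. For each intermediate vertex k = 0, 1, …, 3, update dist[i][j] ← min(dist[i][j], dist[i][k] + dist[k][j]). The final matrix gives, for each (i, j), the minimum total weight of any directed path from i to j (possibly empty when i = j).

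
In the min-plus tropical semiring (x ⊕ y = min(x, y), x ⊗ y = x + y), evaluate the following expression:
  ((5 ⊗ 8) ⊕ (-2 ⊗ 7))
((5 ⊗ 8) ⊕ (-2 ⊗ 7)) = 5

Expand innermost to outermost. Recall ⊕ takes the minimum of its arguments and ⊗ takes their sum. Working out the expression ((5 ⊗ 8) ⊕ (-2 ⊗ 7)) gives 5.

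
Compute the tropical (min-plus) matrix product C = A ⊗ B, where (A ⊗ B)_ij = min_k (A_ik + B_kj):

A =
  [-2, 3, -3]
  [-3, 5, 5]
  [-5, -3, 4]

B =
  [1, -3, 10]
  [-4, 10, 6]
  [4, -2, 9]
A ⊗ B =
  [-1, -5, 6]
  [-2, -6, 7]
  [-7, -8, 3]

Apply the min-plus product entry-by-entry:
  C[0][0] = min over k of (A[0][0] + B[0][0] = -2 + 1 = -1, A[0][1] + B[1][0] = 3 + -4 = -1, A[0][2] + B[2][0] = -3 + 4 = 1) = -1 (attained at k = 0)
  C[0][1] = min over k of (A[0][0] + B[0][1] = -2 + -3 = -5, A[0][1] + B[1][1] = 3 + 10 = 13, A[0][2] + B[2][1] = -3 + -2 = -5) = -5 (attained at k = 0)
  C[0][2] = min over k of (A[0][0] + B[0][2] = -2 + 10 = 8, A[0][1] + B[1][2] = 3 + 6 = 9, A[0][2] + B[2][2] = -3 + 9 = 6) = 6 (attained at k = 2)
  C[1][0] = min over k of (A[1][0] + B[0][0] = -3 + 1 = -2, A[1][1] + B[1][0] = 5 + -4 = 1, A[1][2] + B[2][0] = 5 + 4 = 9) = -2 (attained at k = 0)
  C[1][1] = min over k of (A[1][0] + B[0][1] = -3 + -3 = -6, A[1][1] + B[1][1] = 5 + 10 = 15, A[1][2] + B[2][1] = 5 + -2 = 3) = -6 (attained at k = 0)
  C[1][2] = min over k of (A[1][0] + B[0][2] = -3 + 10 = 7, A[1][1] + B[1][2] = 5 + 6 = 11, A[1][2] + B[2][2] = 5 + 9 = 14) = 7 (attained at k = 0)
  C[2][0] = min over k of (A[2][0] + B[0][0] = -5 + 1 = -4, A[2][1] + B[1][0] = -3 + -4 = -7, A[2][2] + B[2][0] = 4 + 4 = 8) = -7 (attained at k = 1)
  C[2][1] = min over k of (A[2][0] + B[0][1] = -5 + -3 = -8, A[2][1] + B[1][1] = -3 + 10 = 7, A[2][2] + B[2][1] = 4 + -2 = 2) = -8 (attained at k = 0)
  C[2][2] = min over k of (A[2][0] + B[0][2] = -5 + 10 = 5, A[2][1] + B[1][2] = -3 + 6 = 3, A[2][2] + B[2][2] = 4 + 9 = 13) = 3 (attained at k = 1)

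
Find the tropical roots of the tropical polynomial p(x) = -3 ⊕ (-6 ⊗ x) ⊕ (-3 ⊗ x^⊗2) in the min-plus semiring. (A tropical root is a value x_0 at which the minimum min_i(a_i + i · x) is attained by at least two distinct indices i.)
Roots: {-3, 3}

Each tropical root is a break point of the lower envelope of the lines y = a_i + i · x (there are 3 lines, with slopes 0, 1, ..., 2). Only the lines that attain the minimum somewhere contribute to roots; other lines are dominated. Here the surviving (envelope) indices are i = 2, i = 1, i = 0.
Intersections between consecutive envelope lines give the roots: for adjacent envelope indices i < j the intersection is x = (a_i − a_j) / (j − i). Reading off the sorted break points: {-3, 3}.
Verification: at each break x_0, at least two indices attain the minimum of min_i(a_i + i · x_0).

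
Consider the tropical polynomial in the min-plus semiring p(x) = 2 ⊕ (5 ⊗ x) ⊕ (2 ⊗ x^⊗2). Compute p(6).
p(6) = 2

A tropical monomial a ⊗ x^⊗i evaluates to a + i · x. Evaluating each term at x = 6:
  Term 0 contributes 2 + 0 · 6 = 2
  Term 1 contributes 5 + 1 · 6 = 11
  Term 2 contributes 2 + 2 · 6 = 14
p(6) = ⊕ of these = min[2, 11, 14] = 2.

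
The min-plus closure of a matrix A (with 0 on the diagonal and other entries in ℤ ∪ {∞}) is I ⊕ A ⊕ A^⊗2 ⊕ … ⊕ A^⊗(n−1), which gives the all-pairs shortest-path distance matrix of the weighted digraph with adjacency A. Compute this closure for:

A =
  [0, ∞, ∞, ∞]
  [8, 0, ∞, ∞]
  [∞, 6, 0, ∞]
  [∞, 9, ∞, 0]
Closure =
  [0, ∞, ∞, ∞]
  [8, 0, ∞, ∞]
  [14, 6, 0, ∞]
  [17, 9, ∞, 0]

This is the Floyd-Warshall all-pairs shortest-path computation. For each intermediate vertex k = 0, 1, …, 3, update dist[i][j] ← min(dist[i][j], dist[i][k] + dist[k][j]). The final matrix gives, for each (i, j), the minimum total weight of any directed path from i to j (possibly empty when i = j).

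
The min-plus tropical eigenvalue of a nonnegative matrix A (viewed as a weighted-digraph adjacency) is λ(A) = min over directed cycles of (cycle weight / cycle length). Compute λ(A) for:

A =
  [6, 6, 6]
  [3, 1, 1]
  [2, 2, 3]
λ(A) = 1

Enumerate directed cycles and compute their means (weight / length). Sample:
  cycle 0 → 0: weight = 6, length = 1, mean = 6/1 ≈ 6.000
  cycle 1 → 1: weight = 1, length = 1, mean = 1/1 ≈ 1.000
  cycle 2 → 2: weight = 3, length = 1, mean = 3/1 ≈ 3.000
  cycle 0 → 1 → 0: weight = 9, length = 2, mean = 9/2 ≈ 4.500
  cycle 0 → 2 → 0: weight = 8, length = 2, mean = 8/2 ≈ 4.000
  cycle 1 → 0 → 1: weight = 9, length = 2, mean = 9/2 ≈ 4.500
Minimum mean = 1.000, attained e.g. along the cycle 1 → 1 with weight 1 and length 1. So λ(A) = 1/1 = 1.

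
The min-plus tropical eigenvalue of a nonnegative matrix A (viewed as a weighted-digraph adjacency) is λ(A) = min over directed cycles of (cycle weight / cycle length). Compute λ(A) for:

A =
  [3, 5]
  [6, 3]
λ(A) = 3

Enumerate directed cycles and compute their means (weight / length). Sample:
  cycle 0 → 0: weight = 3, length = 1, mean = 3/1 ≈ 3.000
  cycle 1 → 1: weight = 3, length = 1, mean = 3/1 ≈ 3.000
  cycle 0 → 1 → 0: weight = 11, length = 2, mean = 11/2 ≈ 5.500
  cycle 1 → 0 → 1: weight = 11, length = 2, mean = 11/2 ≈ 5.500
Minimum mean = 3.000, attained e.g. along the cycle 0 → 0 with weight 3 and length 1. So λ(A) = 3/1 = 3.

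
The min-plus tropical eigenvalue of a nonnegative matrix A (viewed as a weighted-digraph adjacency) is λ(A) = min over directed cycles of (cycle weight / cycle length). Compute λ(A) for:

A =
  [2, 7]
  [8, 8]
λ(A) = 2

Enumerate directed cycles and compute their means (weight / length). Sample:
  cycle 0 → 0: weight = 2, length = 1, mean = 2/1 ≈ 2.000
  cycle 1 → 1: weight = 8, length = 1, mean = 8/1 ≈ 8.000
  cycle 0 → 1 → 0: weight = 15, length = 2, mean = 15/2 ≈ 7.500
  cycle 1 → 0 → 1: weight = 15, length = 2, mean = 15/2 ≈ 7.500
Minimum mean = 2.000, attained e.g. along the cycle 0 → 0 with weight 2 and length 1. So λ(A) = 2/1 = 2.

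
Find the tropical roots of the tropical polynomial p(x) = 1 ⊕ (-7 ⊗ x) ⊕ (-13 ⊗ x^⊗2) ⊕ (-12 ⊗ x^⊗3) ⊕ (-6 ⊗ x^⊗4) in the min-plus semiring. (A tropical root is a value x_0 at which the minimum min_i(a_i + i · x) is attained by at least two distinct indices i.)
Roots: {-6, -1, 6, 8}

Each tropical root is a break point of the lower envelope of the lines y = a_i + i · x (there are 5 lines, with slopes 0, 1, ..., 4). Only the lines that attain the minimum somewhere contribute to roots; other lines are dominated. Here the surviving (envelope) indices are i = 4, i = 3, i = 2, i = 1, i = 0.
Intersections between consecutive envelope lines give the roots: for adjacent envelope indices i < j the intersection is x = (a_i − a_j) / (j − i). Reading off the sorted break points: {-6, -1, 6, 8}.
Verification: at each break x_0, at least two indices attain the minimum of min_i(a_i + i · x_0).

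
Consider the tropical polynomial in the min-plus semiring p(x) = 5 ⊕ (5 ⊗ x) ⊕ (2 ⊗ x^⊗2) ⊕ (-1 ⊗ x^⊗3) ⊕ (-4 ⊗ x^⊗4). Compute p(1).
p(1) = 0

A tropical monomial a ⊗ x^⊗i evaluates to a + i · x. Evaluating each term at x = 1:
  Term 0 contributes 5 + 0 · 1 = 5
  Term 1 contributes 5 + 1 · 1 = 6
  Term 2 contributes 2 + 2 · 1 = 4
  Term 3 contributes -1 + 3 · 1 = 2
  Term 4 contributes -4 + 4 · 1 = 0
p(1) = ⊕ of these = min[5, 6, 4, 2, 0] = 0.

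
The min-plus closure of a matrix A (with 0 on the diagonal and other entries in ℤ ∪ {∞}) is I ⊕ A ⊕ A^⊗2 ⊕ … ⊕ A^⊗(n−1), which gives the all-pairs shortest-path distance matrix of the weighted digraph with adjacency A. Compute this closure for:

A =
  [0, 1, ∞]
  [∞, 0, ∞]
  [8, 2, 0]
Closure =
  [0, 1, ∞]
  [∞, 0, ∞]
  [8, 2, 0]

This is the Floyd-Warshall all-pairs shortest-path computation. For each intermediate vertex k = 0, 1, …, 2, update dist[i][j] ← min(dist[i][j], dist[i][k] + dist[k][j]). The final matrix gives, for each (i, j), the minimum total weight of any directed path from i to j (possibly empty when i = j).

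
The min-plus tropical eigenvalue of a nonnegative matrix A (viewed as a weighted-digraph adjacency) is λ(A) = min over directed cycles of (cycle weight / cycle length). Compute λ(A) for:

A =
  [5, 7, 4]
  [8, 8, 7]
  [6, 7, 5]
λ(A) = 5

Enumerate directed cycles and compute their means (weight / length). Sample:
  cycle 0 → 0: weight = 5, length = 1, mean = 5/1 ≈ 5.000
  cycle 1 → 1: weight = 8, length = 1, mean = 8/1 ≈ 8.000
  cycle 2 → 2: weight = 5, length = 1, mean = 5/1 ≈ 5.000
  cycle 0 → 1 → 0: weight = 15, length = 2, mean = 15/2 ≈ 7.500
  cycle 0 → 2 → 0: weight = 10, length = 2, mean = 10/2 ≈ 5.000
  cycle 1 → 0 → 1: weight = 15, length = 2, mean = 15/2 ≈ 7.500
Minimum mean = 5.000, attained e.g. along the cycle 0 → 0 with weight 5 and length 1. So λ(A) = 5/1 = 5.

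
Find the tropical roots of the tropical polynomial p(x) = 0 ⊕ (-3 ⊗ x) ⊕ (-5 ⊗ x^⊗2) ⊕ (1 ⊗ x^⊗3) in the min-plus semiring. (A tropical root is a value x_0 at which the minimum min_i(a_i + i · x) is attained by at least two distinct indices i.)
Roots: {-6, 2, 3}

Each tropical root is a break point of the lower envelope of the lines y = a_i + i · x (there are 4 lines, with slopes 0, 1, ..., 3). Only the lines that attain the minimum somewhere contribute to roots; other lines are dominated. Here the surviving (envelope) indices are i = 3, i = 2, i = 1, i = 0.
Intersections between consecutive envelope lines give the roots: for adjacent envelope indices i < j the intersection is x = (a_i − a_j) / (j − i). Reading off the sorted break points: {-6, 2, 3}.
Verification: at each break x_0, at least two indices attain the minimum of min_i(a_i + i · x_0).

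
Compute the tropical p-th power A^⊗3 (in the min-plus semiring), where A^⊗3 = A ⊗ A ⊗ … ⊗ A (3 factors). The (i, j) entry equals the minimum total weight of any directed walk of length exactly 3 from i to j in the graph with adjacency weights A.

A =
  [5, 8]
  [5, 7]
A^⊗3 =
  [15, 18]
  [15, 18]

Each entry (A^⊗3)_ij equals the minimum over all length-3 walks i = v_0 → v_1 → … → v_3 = j of Σ_t A[v_t][v_{t+1}]. For example, for (i, j) = (0, 1) we minimise over 4 possible intermediate vertex sequences; the minimum is 18, attained along the walk 0 → 0 → 0 → 1.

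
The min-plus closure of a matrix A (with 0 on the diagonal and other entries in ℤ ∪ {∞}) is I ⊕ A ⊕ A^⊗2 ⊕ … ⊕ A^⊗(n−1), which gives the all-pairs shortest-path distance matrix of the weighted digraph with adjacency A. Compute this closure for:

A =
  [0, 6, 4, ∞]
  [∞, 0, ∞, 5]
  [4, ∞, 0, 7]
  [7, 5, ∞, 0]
Closure =
  [0, 6, 4, 11]
  [12, 0, 16, 5]
  [4, 10, 0, 7]
  [7, 5, 11, 0]

This is the Floyd-Warshall all-pairs shortest-path computation. For each intermediate vertex k = 0, 1, …, 3, update dist[i][j] ← min(dist[i][j], dist[i][k] + dist[k][j]). The final matrix gives, for each (i, j), the minimum total weight of any directed path from i to j (possibly empty when i = j).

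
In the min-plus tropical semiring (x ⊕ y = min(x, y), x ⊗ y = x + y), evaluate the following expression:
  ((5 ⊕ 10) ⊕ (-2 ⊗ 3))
((5 ⊕ 10) ⊕ (-2 ⊗ 3)) = 1

Expand innermost to outermost. Recall ⊕ takes the minimum of its arguments and ⊗ takes their sum. Working out the expression ((5 ⊕ 10) ⊕ (-2 ⊗ 3)) gives 1.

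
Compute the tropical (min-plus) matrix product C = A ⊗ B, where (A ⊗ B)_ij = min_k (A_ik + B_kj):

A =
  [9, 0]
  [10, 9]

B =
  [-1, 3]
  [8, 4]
A ⊗ B =
  [8, 4]
  [9, 13]

Apply the min-plus product entry-by-entry:
  C[0][0] = min over k of (A[0][0] + B[0][0] = 9 + -1 = 8, A[0][1] + B[1][0] = 0 + 8 = 8) = 8 (attained at k = 0)
  C[0][1] = min over k of (A[0][0] + B[0][1] = 9 + 3 = 12, A[0][1] + B[1][1] = 0 + 4 = 4) = 4 (attained at k = 1)
  C[1][0] = min over k of (A[1][0] + B[0][0] = 10 + -1 = 9, A[1][1] + B[1][0] = 9 + 8 = 17) = 9 (attained at k = 0)
  C[1][1] = min over k of (A[1][0] + B[0][1] = 10 + 3 = 13, A[1][1] + B[1][1] = 9 + 4 = 13) = 13 (attained at k = 0)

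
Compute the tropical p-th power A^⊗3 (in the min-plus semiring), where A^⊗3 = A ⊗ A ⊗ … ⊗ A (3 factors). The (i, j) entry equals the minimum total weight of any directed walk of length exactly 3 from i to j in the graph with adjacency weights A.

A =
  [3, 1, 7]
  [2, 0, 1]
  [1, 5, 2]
A^⊗3 =
  [3, 1, 2]
  [2, 0, 1]
  [4, 2, 3]

Each entry (A^⊗3)_ij equals the minimum over all length-3 walks i = v_0 → v_1 → … → v_3 = j of Σ_t A[v_t][v_{t+1}]. For example, for (i, j) = (0, 2) we minimise over 9 possible intermediate vertex sequences; the minimum is 2, attained along the walk 0 → 1 → 1 → 2.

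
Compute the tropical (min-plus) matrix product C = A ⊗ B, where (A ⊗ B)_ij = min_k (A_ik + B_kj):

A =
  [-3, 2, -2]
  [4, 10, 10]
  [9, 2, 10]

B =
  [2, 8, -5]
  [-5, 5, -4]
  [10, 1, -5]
A ⊗ B =
  [-3, -1, -8]
  [5, 11, -1]
  [-3, 7, -2]

Apply the min-plus product entry-by-entry:
  C[0][0] = min over k of (A[0][0] + B[0][0] = -3 + 2 = -1, A[0][1] + B[1][0] = 2 + -5 = -3, A[0][2] + B[2][0] = -2 + 10 = 8) = -3 (attained at k = 1)
  C[0][1] = min over k of (A[0][0] + B[0][1] = -3 + 8 = 5, A[0][1] + B[1][1] = 2 + 5 = 7, A[0][2] + B[2][1] = -2 + 1 = -1) = -1 (attained at k = 2)
  C[0][2] = min over k of (A[0][0] + B[0][2] = -3 + -5 = -8, A[0][1] + B[1][2] = 2 + -4 = -2, A[0][2] + B[2][2] = -2 + -5 = -7) = -8 (attained at k = 0)
  C[1][0] = min over k of (A[1][0] + B[0][0] = 4 + 2 = 6, A[1][1] + B[1][0] = 10 + -5 = 5, A[1][2] + B[2][0] = 10 + 10 = 20) = 5 (attained at k = 1)
  C[1][1] = min over k of (A[1][0] + B[0][1] = 4 + 8 = 12, A[1][1] + B[1][1] = 10 + 5 = 15, A[1][2] + B[2][1] = 10 + 1 = 11) = 11 (attained at k = 2)
  C[1][2] = min over k of (A[1][0] + B[0][2] = 4 + -5 = -1, A[1][1] + B[1][2] = 10 + -4 = 6, A[1][2] + B[2][2] = 10 + -5 = 5) = -1 (attained at k = 0)
  C[2][0] = min over k of (A[2][0] + B[0][0] = 9 + 2 = 11, A[2][1] + B[1][0] = 2 + -5 = -3, A[2][2] + B[2][0] = 10 + 10 = 20) = -3 (attained at k = 1)
  C[2][1] = min over k of (A[2][0] + B[0][1] = 9 + 8 = 17, A[2][1] + B[1][1] = 2 + 5 = 7, A[2][2] + B[2][1] = 10 + 1 = 11) = 7 (attained at k = 1)
  C[2][2] = min over k of (A[2][0] + B[0][2] = 9 + -5 = 4, A[2][1] + B[1][2] = 2 + -4 = -2, A[2][2] + B[2][2] = 10 + -5 = 5) = -2 (attained at k = 1)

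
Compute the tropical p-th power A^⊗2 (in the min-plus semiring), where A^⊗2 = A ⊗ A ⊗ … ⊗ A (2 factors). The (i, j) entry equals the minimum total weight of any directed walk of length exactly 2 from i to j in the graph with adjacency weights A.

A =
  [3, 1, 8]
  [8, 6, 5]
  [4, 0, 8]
A^⊗2 =
  [6, 4, 6]
  [9, 5, 11]
  [7, 5, 5]

Each entry (A^⊗2)_ij equals the minimum over all length-2 walks i = v_0 → v_1 → … → v_2 = j of Σ_t A[v_t][v_{t+1}]. For example, for (i, j) = (0, 2) we minimise over 3 possible intermediate vertex sequences; the minimum is 6, attained along the walk 0 → 1 → 2.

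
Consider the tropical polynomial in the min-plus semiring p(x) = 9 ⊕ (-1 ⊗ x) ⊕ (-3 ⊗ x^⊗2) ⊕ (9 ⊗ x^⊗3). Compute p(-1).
p(-1) = -5

A tropical monomial a ⊗ x^⊗i evaluates to a + i · x. Evaluating each term at x = -1:
  Term 0 contributes 9 + 0 · -1 = 9
  Term 1 contributes -1 + 1 · -1 = -2
  Term 2 contributes -3 + 2 · -1 = -5
  Term 3 contributes 9 + 3 · -1 = 6
p(-1) = ⊕ of these = min[9, -2, -5, 6] = -5.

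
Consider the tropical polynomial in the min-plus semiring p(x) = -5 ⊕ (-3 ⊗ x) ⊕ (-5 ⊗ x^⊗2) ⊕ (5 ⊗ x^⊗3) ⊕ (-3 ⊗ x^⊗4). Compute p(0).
p(0) = -5

A tropical monomial a ⊗ x^⊗i evaluates to a + i · x. Evaluating each term at x = 0:
  Term 0 contributes -5 + 0 · 0 = -5
  Term 1 contributes -3 + 1 · 0 = -3
  Term 2 contributes -5 + 2 · 0 = -5
  Term 3 contributes 5 + 3 · 0 = 5
  Term 4 contributes -3 + 4 · 0 = -3
p(0) = ⊕ of these = min[-5, -3, -5, 5, -3] = -5.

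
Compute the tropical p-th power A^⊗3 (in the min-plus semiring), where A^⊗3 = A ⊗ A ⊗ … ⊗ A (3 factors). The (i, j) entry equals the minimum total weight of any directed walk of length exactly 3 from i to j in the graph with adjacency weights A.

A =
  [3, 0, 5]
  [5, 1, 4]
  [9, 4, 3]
A^⊗3 =
  [6, 2, 5]
  [7, 3, 6]
  [10, 6, 9]

Each entry (A^⊗3)_ij equals the minimum over all length-3 walks i = v_0 → v_1 → … → v_3 = j of Σ_t A[v_t][v_{t+1}]. For example, for (i, j) = (0, 2) we minimise over 9 possible intermediate vertex sequences; the minimum is 5, attained along the walk 0 → 1 → 1 → 2.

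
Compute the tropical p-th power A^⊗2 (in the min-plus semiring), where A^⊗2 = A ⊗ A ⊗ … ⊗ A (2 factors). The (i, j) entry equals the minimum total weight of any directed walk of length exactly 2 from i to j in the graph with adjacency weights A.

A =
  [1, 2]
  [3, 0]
A^⊗2 =
  [2, 2]
  [3, 0]

Each entry (A^⊗2)_ij equals the minimum over all length-2 walks i = v_0 → v_1 → … → v_2 = j of Σ_t A[v_t][v_{t+1}]. For example, for (i, j) = (0, 1) we minimise over 2 possible intermediate vertex sequences; the minimum is 2, attained along the walk 0 → 1 → 1.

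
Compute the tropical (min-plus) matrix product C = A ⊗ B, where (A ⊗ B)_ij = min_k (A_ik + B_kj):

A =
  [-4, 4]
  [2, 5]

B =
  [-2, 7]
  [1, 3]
A ⊗ B =
  [-6, 3]
  [0, 8]

Apply the min-plus product entry-by-entry:
  C[0][0] = min over k of (A[0][0] + B[0][0] = -4 + -2 = -6, A[0][1] + B[1][0] = 4 + 1 = 5) = -6 (attained at k = 0)
  C[0][1] = min over k of (A[0][0] + B[0][1] = -4 + 7 = 3, A[0][1] + B[1][1] = 4 + 3 = 7) = 3 (attained at k = 0)
  C[1][0] = min over k of (A[1][0] + B[0][0] = 2 + -2 = 0, A[1][1] + B[1][0] = 5 + 1 = 6) = 0 (attained at k = 0)
  C[1][1] = min over k of (A[1][0] + B[0][1] = 2 + 7 = 9, A[1][1] + B[1][1] = 5 + 3 = 8) = 8 (attained at k = 1)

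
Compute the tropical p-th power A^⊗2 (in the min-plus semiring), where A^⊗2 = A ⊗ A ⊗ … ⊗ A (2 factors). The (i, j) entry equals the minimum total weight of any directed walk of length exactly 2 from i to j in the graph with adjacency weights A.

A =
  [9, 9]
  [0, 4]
A^⊗2 =
  [9, 13]
  [4, 8]

Each entry (A^⊗2)_ij equals the minimum over all length-2 walks i = v_0 → v_1 → … → v_2 = j of Σ_t A[v_t][v_{t+1}]. For example, for (i, j) = (0, 1) we minimise over 2 possible intermediate vertex sequences; the minimum is 13, attained along the walk 0 → 1 → 1.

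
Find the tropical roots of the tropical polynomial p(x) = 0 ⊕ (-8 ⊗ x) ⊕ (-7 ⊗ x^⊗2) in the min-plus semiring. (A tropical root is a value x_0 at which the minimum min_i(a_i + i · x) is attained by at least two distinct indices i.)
Roots: {-1, 8}

Each tropical root is a break point of the lower envelope of the lines y = a_i + i · x (there are 3 lines, with slopes 0, 1, ..., 2). Only the lines that attain the minimum somewhere contribute to roots; other lines are dominated. Here the surviving (envelope) indices are i = 2, i = 1, i = 0.
Intersections between consecutive envelope lines give the roots: for adjacent envelope indices i < j the intersection is x = (a_i − a_j) / (j − i). Reading off the sorted break points: {-1, 8}.
Verification: at each break x_0, at least two indices attain the minimum of min_i(a_i + i · x_0).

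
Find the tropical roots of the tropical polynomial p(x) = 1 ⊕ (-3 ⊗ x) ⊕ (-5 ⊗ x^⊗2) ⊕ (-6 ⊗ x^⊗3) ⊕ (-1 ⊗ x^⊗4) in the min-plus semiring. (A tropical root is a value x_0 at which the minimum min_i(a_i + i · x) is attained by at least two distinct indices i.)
Roots: {-5, 1, 2, 4}

Each tropical root is a break point of the lower envelope of the lines y = a_i + i · x (there are 5 lines, with slopes 0, 1, ..., 4). Only the lines that attain the minimum somewhere contribute to roots; other lines are dominated. Here the surviving (envelope) indices are i = 4, i = 3, i = 2, i = 1, i = 0.
Intersections between consecutive envelope lines give the roots: for adjacent envelope indices i < j the intersection is x = (a_i − a_j) / (j − i). Reading off the sorted break points: {-5, 1, 2, 4}.
Verification: at each break x_0, at least two indices attain the minimum of min_i(a_i + i · x_0).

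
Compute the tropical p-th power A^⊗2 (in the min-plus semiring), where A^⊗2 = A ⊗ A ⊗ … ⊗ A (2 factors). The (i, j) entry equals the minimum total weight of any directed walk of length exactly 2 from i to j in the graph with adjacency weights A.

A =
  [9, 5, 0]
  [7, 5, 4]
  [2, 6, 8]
A^⊗2 =
  [2, 6, 8]
  [6, 10, 7]
  [10, 7, 2]

Each entry (A^⊗2)_ij equals the minimum over all length-2 walks i = v_0 → v_1 → … → v_2 = j of Σ_t A[v_t][v_{t+1}]. For example, for (i, j) = (0, 2) we minimise over 3 possible intermediate vertex sequences; the minimum is 8, attained along the walk 0 → 2 → 2.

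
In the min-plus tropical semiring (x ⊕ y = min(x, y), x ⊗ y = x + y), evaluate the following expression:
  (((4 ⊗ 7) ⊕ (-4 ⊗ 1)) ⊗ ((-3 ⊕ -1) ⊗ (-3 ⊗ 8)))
(((4 ⊗ 7) ⊕ (-4 ⊗ 1)) ⊗ ((-3 ⊕ -1) ⊗ (-3 ⊗ 8))) = -1

Expand innermost to outermost. Recall ⊕ takes the minimum of its arguments and ⊗ takes their sum. Working out the expression (((4 ⊗ 7) ⊕ (-4 ⊗ 1)) ⊗ ((-3 ⊕ -1) ⊗ (-3 ⊗ 8))) gives -1.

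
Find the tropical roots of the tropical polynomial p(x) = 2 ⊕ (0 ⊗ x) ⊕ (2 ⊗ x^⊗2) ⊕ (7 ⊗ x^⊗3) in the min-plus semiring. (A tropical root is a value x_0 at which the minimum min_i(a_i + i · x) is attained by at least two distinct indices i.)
Roots: {-5, -2, 2}

Each tropical root is a break point of the lower envelope of the lines y = a_i + i · x (there are 4 lines, with slopes 0, 1, ..., 3). Only the lines that attain the minimum somewhere contribute to roots; other lines are dominated. Here the surviving (envelope) indices are i = 3, i = 2, i = 1, i = 0.
Intersections between consecutive envelope lines give the roots: for adjacent envelope indices i < j the intersection is x = (a_i − a_j) / (j − i). Reading off the sorted break points: {-5, -2, 2}.
Verification: at each break x_0, at least two indices attain the minimum of min_i(a_i + i · x_0).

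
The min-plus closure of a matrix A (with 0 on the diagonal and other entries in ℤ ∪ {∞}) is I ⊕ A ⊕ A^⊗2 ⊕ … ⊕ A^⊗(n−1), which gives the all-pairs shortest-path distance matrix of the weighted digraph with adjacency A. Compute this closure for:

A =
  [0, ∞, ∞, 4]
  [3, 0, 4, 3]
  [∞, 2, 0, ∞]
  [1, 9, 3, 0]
Closure =
  [0, 9, 7, 4]
  [3, 0, 4, 3]
  [5, 2, 0, 5]
  [1, 5, 3, 0]

This is the Floyd-Warshall all-pairs shortest-path computation. For each intermediate vertex k = 0, 1, …, 3, update dist[i][j] ← min(dist[i][j], dist[i][k] + dist[k][j]). The final matrix gives, for each (i, j), the minimum total weight of any directed path from i to j (possibly empty when i = j).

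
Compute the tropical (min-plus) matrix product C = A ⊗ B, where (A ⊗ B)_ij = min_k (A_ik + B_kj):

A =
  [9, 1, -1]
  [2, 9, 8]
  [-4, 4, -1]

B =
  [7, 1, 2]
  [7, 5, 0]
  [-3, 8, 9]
A ⊗ B =
  [-4, 6, 1]
  [5, 3, 4]
  [-4, -3, -2]

Apply the min-plus product entry-by-entry:
  C[0][0] = min over k of (A[0][0] + B[0][0] = 9 + 7 = 16, A[0][1] + B[1][0] = 1 + 7 = 8, A[0][2] + B[2][0] = -1 + -3 = -4) = -4 (attained at k = 2)
  C[0][1] = min over k of (A[0][0] + B[0][1] = 9 + 1 = 10, A[0][1] + B[1][1] = 1 + 5 = 6, A[0][2] + B[2][1] = -1 + 8 = 7) = 6 (attained at k = 1)
  C[0][2] = min over k of (A[0][0] + B[0][2] = 9 + 2 = 11, A[0][1] + B[1][2] = 1 + 0 = 1, A[0][2] + B[2][2] = -1 + 9 = 8) = 1 (attained at k = 1)
  C[1][0] = min over k of (A[1][0] + B[0][0] = 2 + 7 = 9, A[1][1] + B[1][0] = 9 + 7 = 16, A[1][2] + B[2][0] = 8 + -3 = 5) = 5 (attained at k = 2)
  C[1][1] = min over k of (A[1][0] + B[0][1] = 2 + 1 = 3, A[1][1] + B[1][1] = 9 + 5 = 14, A[1][2] + B[2][1] = 8 + 8 = 16) = 3 (attained at k = 0)
  C[1][2] = min over k of (A[1][0] + B[0][2] = 2 + 2 = 4, A[1][1] + B[1][2] = 9 + 0 = 9, A[1][2] + B[2][2] = 8 + 9 = 17) = 4 (attained at k = 0)
  C[2][0] = min over k of (A[2][0] + B[0][0] = -4 + 7 = 3, A[2][1] + B[1][0] = 4 + 7 = 11, A[2][2] + B[2][0] = -1 + -3 = -4) = -4 (attained at k = 2)
  C[2][1] = min over k of (A[2][0] + B[0][1] = -4 + 1 = -3, A[2][1] + B[1][1] = 4 + 5 = 9, A[2][2] + B[2][1] = -1 + 8 = 7) = -3 (attained at k = 0)
  C[2][2] = min over k of (A[2][0] + B[0][2] = -4 + 2 = -2, A[2][1] + B[1][2] = 4 + 0 = 4, A[2][2] + B[2][2] = -1 + 9 = 8) = -2 (attained at k = 0)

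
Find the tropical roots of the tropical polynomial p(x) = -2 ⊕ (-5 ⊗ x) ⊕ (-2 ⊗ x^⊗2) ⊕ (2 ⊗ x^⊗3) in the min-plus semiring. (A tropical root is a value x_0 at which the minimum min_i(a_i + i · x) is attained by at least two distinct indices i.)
Roots: {-4, -3, 3}

Each tropical root is a break point of the lower envelope of the lines y = a_i + i · x (there are 4 lines, with slopes 0, 1, ..., 3). Only the lines that attain the minimum somewhere contribute to roots; other lines are dominated. Here the surviving (envelope) indices are i = 3, i = 2, i = 1, i = 0.
Intersections between consecutive envelope lines give the roots: for adjacent envelope indices i < j the intersection is x = (a_i − a_j) / (j − i). Reading off the sorted break points: {-4, -3, 3}.
Verification: at each break x_0, at least two indices attain the minimum of min_i(a_i + i · x_0).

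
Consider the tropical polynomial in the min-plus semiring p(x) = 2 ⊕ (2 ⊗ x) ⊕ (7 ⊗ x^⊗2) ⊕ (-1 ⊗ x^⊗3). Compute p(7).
p(7) = 2

A tropical monomial a ⊗ x^⊗i evaluates to a + i · x. Evaluating each term at x = 7:
  Term 0 contributes 2 + 0 · 7 = 2
  Term 1 contributes 2 + 1 · 7 = 9
  Term 2 contributes 7 + 2 · 7 = 21
  Term 3 contributes -1 + 3 · 7 = 20
p(7) = ⊕ of these = min[2, 9, 21, 20] = 2.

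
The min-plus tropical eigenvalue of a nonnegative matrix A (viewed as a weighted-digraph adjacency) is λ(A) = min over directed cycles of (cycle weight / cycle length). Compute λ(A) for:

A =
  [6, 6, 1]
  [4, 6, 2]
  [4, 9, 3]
λ(A) = 5/2

Enumerate directed cycles and compute their means (weight / length). Sample:
  cycle 0 → 0: weight = 6, length = 1, mean = 6/1 ≈ 6.000
  cycle 1 → 1: weight = 6, length = 1, mean = 6/1 ≈ 6.000
  cycle 2 → 2: weight = 3, length = 1, mean = 3/1 ≈ 3.000
  cycle 0 → 1 → 0: weight = 10, length = 2, mean = 10/2 ≈ 5.000
  cycle 0 → 2 → 0: weight = 5, length = 2, mean = 5/2 ≈ 2.500
  cycle 1 → 0 → 1: weight = 10, length = 2, mean = 10/2 ≈ 5.000
Minimum mean = 2.500, attained e.g. along the cycle 0 → 2 → 0 with weight 5 and length 2. So λ(A) = 5/2 = 5/2.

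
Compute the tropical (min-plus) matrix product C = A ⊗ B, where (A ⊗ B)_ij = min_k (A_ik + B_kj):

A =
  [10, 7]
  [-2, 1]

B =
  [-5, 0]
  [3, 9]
A ⊗ B =
  [5, 10]
  [-7, -2]

Apply the min-plus product entry-by-entry:
  C[0][0] = min over k of (A[0][0] + B[0][0] = 10 + -5 = 5, A[0][1] + B[1][0] = 7 + 3 = 10) = 5 (attained at k = 0)
  C[0][1] = min over k of (A[0][0] + B[0][1] = 10 + 0 = 10, A[0][1] + B[1][1] = 7 + 9 = 16) = 10 (attained at k = 0)
  C[1][0] = min over k of (A[1][0] + B[0][0] = -2 + -5 = -7, A[1][1] + B[1][0] = 1 + 3 = 4) = -7 (attained at k = 0)
  C[1][1] = min over k of (A[1][0] + B[0][1] = -2 + 0 = -2, A[1][1] + B[1][1] = 1 + 9 = 10) = -2 (attained at k = 0)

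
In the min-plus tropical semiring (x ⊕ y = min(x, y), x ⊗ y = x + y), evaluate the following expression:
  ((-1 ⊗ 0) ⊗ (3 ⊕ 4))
((-1 ⊗ 0) ⊗ (3 ⊕ 4)) = 2

Expand innermost to outermost. Recall ⊕ takes the minimum of its arguments and ⊗ takes their sum. Working out the expression ((-1 ⊗ 0) ⊗ (3 ⊕ 4)) gives 2.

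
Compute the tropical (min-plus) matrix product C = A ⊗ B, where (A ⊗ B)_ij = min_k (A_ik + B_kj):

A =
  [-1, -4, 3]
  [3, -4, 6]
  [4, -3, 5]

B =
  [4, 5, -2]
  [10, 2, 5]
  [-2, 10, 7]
A ⊗ B =
  [1, -2, -3]
  [4, -2, 1]
  [3, -1, 2]

Apply the min-plus product entry-by-entry:
  C[0][0] = min over k of (A[0][0] + B[0][0] = -1 + 4 = 3, A[0][1] + B[1][0] = -4 + 10 = 6, A[0][2] + B[2][0] = 3 + -2 = 1) = 1 (attained at k = 2)
  C[0][1] = min over k of (A[0][0] + B[0][1] = -1 + 5 = 4, A[0][1] + B[1][1] = -4 + 2 = -2, A[0][2] + B[2][1] = 3 + 10 = 13) = -2 (attained at k = 1)
  C[0][2] = min over k of (A[0][0] + B[0][2] = -1 + -2 = -3, A[0][1] + B[1][2] = -4 + 5 = 1, A[0][2] + B[2][2] = 3 + 7 = 10) = -3 (attained at k = 0)
  C[1][0] = min over k of (A[1][0] + B[0][0] = 3 + 4 = 7, A[1][1] + B[1][0] = -4 + 10 = 6, A[1][2] + B[2][0] = 6 + -2 = 4) = 4 (attained at k = 2)
  C[1][1] = min over k of (A[1][0] + B[0][1] = 3 + 5 = 8, A[1][1] + B[1][1] = -4 + 2 = -2, A[1][2] + B[2][1] = 6 + 10 = 16) = -2 (attained at k = 1)
  C[1][2] = min over k of (A[1][0] + B[0][2] = 3 + -2 = 1, A[1][1] + B[1][2] = -4 + 5 = 1, A[1][2] + B[2][2] = 6 + 7 = 13) = 1 (attained at k = 0)
  C[2][0] = min over k of (A[2][0] + B[0][0] = 4 + 4 = 8, A[2][1] + B[1][0] = -3 + 10 = 7, A[2][2] + B[2][0] = 5 + -2 = 3) = 3 (attained at k = 2)
  C[2][1] = min over k of (A[2][0] + B[0][1] = 4 + 5 = 9, A[2][1] + B[1][1] = -3 + 2 = -1, A[2][2] + B[2][1] = 5 + 10 = 15) = -1 (attained at k = 1)
  C[2][2] = min over k of (A[2][0] + B[0][2] = 4 + -2 = 2, A[2][1] + B[1][2] = -3 + 5 = 2, A[2][2] + B[2][2] = 5 + 7 = 12) = 2 (attained at k = 0)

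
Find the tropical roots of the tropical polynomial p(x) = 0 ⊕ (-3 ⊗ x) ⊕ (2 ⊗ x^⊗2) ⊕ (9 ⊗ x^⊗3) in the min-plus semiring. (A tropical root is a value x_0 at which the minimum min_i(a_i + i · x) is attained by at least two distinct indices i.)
Roots: {-7, -5, 3}

Each tropical root is a break point of the lower envelope of the lines y = a_i + i · x (there are 4 lines, with slopes 0, 1, ..., 3). Only the lines that attain the minimum somewhere contribute to roots; other lines are dominated. Here the surviving (envelope) indices are i = 3, i = 2, i = 1, i = 0.
Intersections between consecutive envelope lines give the roots: for adjacent envelope indices i < j the intersection is x = (a_i − a_j) / (j − i). Reading off the sorted break points: {-7, -5, 3}.
Verification: at each break x_0, at least two indices attain the minimum of min_i(a_i + i · x_0).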